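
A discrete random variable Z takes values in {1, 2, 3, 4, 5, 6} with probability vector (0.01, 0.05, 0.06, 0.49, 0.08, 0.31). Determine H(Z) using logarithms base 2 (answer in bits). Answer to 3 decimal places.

H(Z) = −Σ p·log₂ p.
  −(0.01)·log₂(0.01) = 0.0664
  −(0.05)·log₂(0.05) = 0.2161
  −(0.06)·log₂(0.06) = 0.2435
  −(0.49)·log₂(0.49) = 0.5043
  −(0.08)·log₂(0.08) = 0.2915
  −(0.31)·log₂(0.31) = 0.5238
Sum: 0.0664 + 0.2161 + 0.2435 + 0.5043 + 0.2915 + 0.5238 = 1.846 bits.

1.846 bits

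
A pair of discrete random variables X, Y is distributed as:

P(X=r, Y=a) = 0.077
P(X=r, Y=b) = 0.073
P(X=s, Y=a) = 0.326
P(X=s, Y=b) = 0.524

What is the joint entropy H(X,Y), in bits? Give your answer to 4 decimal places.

H(X,Y) = −Σ p(x,y)·log₂ p(x,y) over all 4 cells.
  cell (r,a): −0.077·log₂0.077 = 0.28482
  cell (r,b): −0.073·log₂0.073 = 0.27565
  cell (s,a): −0.326·log₂0.326 = 0.52716
  cell (s,b): −0.524·log₂0.524 = 0.48856
Sum = 1.5762 bits.

1.5762 bits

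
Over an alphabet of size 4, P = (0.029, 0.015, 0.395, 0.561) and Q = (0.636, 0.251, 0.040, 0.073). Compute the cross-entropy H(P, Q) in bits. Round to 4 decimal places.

4.0015 bits

H(P,Q) = −Σ p·log₂ q.
  −0.029·log₂(0.636) = 0.01893
  −0.015·log₂(0.251) = 0.02991
  −0.395·log₂(0.040) = 1.83432
  −0.561·log₂(0.073) = 2.11831
H(P,Q) = 4.0015 bits.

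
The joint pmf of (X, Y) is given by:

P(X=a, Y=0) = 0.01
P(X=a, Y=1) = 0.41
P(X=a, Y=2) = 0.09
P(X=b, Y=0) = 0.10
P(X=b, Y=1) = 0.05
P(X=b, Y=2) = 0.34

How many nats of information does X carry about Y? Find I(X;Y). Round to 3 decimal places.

Marginals: p(X) = (0.5100, 0.4900), p(Y) = (0.1100, 0.4600, 0.4300).
I(X;Y) = H(X) + H(Y) − H(X,Y).
H(X) = 0.6929, H(Y) = 0.9629, H(X,Y) = 1.3752.
I(X;Y) = 0.6929 + 0.9629 − 1.3752 = 0.281 nats.

0.281 nats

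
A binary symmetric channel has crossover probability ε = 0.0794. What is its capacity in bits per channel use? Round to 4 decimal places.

0.5999 bits

Binary symmetric channel: C = 1 − h₂(ε) where h₂ is the binary entropy function.
h₂(0.0794) = −0.0794·log₂0.0794 − 0.9206·log₂0.9206 = 0.4001.
C = 1 − 0.4001 = 0.5999 bits per channel use.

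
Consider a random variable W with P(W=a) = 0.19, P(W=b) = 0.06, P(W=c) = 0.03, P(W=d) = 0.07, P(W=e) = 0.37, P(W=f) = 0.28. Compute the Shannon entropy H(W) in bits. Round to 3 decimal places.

2.164 bits

H(W) = −Σ p·log₂ p.
  −(0.19)·log₂(0.19) = 0.4552
  −(0.06)·log₂(0.06) = 0.2435
  −(0.03)·log₂(0.03) = 0.1518
  −(0.07)·log₂(0.07) = 0.2686
  −(0.37)·log₂(0.37) = 0.5307
  −(0.28)·log₂(0.28) = 0.5142
Sum: 0.4552 + 0.2435 + 0.1518 + 0.2686 + 0.5307 + 0.5142 = 2.164 bits.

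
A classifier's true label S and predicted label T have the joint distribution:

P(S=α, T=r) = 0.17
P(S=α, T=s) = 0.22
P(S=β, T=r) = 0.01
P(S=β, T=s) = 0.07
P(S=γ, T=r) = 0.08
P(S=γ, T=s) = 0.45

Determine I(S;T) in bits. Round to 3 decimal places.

0.073 bits

Marginals: p(S) = (0.3900, 0.0800, 0.5300), p(T) = (0.2600, 0.7400).
I(S;T) = Σ p(x,y)·log₂[p(x,y)/(p(x)p(y))].
  (α,r): 0.17·log₂(1.6765) = 0.1267
  (α,s): 0.22·log₂(0.7623) = -0.0861
  (β,r): 0.01·log₂(0.4808) = -0.0106
  (β,s): 0.07·log₂(1.1824) = 0.0169
  (γ,r): 0.08·log₂(0.5806) = -0.0628
  (γ,s): 0.45·log₂(1.1474) = 0.0893
Sum = 0.073 bits.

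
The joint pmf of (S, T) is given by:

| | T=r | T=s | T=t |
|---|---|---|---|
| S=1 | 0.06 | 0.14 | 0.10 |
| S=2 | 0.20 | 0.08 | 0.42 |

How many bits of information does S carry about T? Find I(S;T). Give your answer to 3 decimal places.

0.103 bits

Marginals: p(S) = (0.3000, 0.7000), p(T) = (0.2600, 0.2200, 0.5200).
I(S;T) = H(S) + H(T) − H(S,T).
H(S) = 0.8813, H(T) = 1.4764, H(S,T) = 2.2544.
I(S;T) = 0.8813 + 1.4764 − 2.2544 = 0.103 bits.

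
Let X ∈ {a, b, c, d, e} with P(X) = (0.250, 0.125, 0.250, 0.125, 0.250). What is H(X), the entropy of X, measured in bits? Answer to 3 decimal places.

2.250 bits

H(X) = −Σ p·log₂ p.
  −(0.250)·log₂(0.250) = 0.5000
  −(0.125)·log₂(0.125) = 0.3750
  −(0.250)·log₂(0.250) = 0.5000
  −(0.125)·log₂(0.125) = 0.3750
  −(0.250)·log₂(0.250) = 0.5000
Sum: 0.5000 + 0.3750 + 0.5000 + 0.3750 + 0.5000 = 2.250 bits.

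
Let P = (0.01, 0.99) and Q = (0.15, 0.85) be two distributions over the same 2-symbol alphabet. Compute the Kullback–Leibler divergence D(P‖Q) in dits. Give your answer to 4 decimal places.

0.0538 dits

D(P‖Q) = Σ p·log₁₀(p/q).
  0.01·log₁₀(0.01/0.15) = -0.01176
  0.99·log₁₀(0.99/0.85) = 0.06555
D(P‖Q) = 0.0538 dits.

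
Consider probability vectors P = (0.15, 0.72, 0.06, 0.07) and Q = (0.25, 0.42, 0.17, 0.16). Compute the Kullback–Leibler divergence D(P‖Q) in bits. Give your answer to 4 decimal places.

D(P‖Q) = Σ p·log₂(p/q).
  0.15·log₂(0.15/0.25) = -0.11054
  0.72·log₂(0.72/0.42) = 0.55988
  0.06·log₂(0.06/0.17) = -0.09015
  0.07·log₂(0.07/0.16) = -0.08349
D(P‖Q) = 0.2757 bits.

0.2757 bits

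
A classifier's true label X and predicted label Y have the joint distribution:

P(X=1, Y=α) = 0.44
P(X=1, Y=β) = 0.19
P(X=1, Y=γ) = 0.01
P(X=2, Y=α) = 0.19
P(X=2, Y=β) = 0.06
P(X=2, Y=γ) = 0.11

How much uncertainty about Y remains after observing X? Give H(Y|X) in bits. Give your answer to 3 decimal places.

1.149 bits

Chain rule: H(Y|X) = H(X,Y) − H(X).
Marginals: p(X) = (0.6400, 0.3600), p(Y) = (0.6300, 0.2500, 0.1200).
H(X,Y) = 2.0919 bits; H(X) = 0.9427 bits.
H(Y|X) = 2.0919 − 0.9427 = 1.149 bits.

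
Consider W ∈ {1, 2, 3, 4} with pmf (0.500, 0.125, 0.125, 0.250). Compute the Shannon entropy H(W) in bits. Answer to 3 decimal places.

1.750 bits

H(W) = −Σ p·log₂ p.
  −(0.500)·log₂(0.500) = 0.5000
  −(0.125)·log₂(0.125) = 0.3750
  −(0.125)·log₂(0.125) = 0.3750
  −(0.250)·log₂(0.250) = 0.5000
Sum: 0.5000 + 0.3750 + 0.3750 + 0.5000 = 1.750 bits.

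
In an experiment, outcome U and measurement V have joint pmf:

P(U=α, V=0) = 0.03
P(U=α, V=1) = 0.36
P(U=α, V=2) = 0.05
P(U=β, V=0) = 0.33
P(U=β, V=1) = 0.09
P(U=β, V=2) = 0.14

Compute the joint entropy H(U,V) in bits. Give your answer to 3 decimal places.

H(U,V) = −Σ p(x,y)·log₂ p(x,y) over all 6 cells.
  cell (α,0): −0.03·log₂0.03 = 0.1518
  cell (α,1): −0.36·log₂0.36 = 0.5306
  cell (α,2): −0.05·log₂0.05 = 0.2161
  cell (β,0): −0.33·log₂0.33 = 0.5278
  cell (β,1): −0.09·log₂0.09 = 0.3127
  cell (β,2): −0.14·log₂0.14 = 0.3971
Sum = 2.136 bits.

2.136 bits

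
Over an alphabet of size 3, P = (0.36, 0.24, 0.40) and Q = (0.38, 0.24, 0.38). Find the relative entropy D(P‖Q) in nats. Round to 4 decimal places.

D(P‖Q) = Σ p·ln(p/q).
  0.36·ln(0.36/0.38) = -0.01946
  0.24·ln(0.24/0.24) = 0.00000
  0.40·ln(0.40/0.38) = 0.02052
D(P‖Q) = 0.0011 nats.

0.0011 nats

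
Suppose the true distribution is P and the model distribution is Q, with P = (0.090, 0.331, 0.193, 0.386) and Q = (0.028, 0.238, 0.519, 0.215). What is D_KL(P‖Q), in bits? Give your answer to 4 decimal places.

D(P‖Q) = Σ p·log₂(p/q).
  0.090·log₂(0.090/0.028) = 0.15160
  0.331·log₂(0.331/0.238) = 0.15751
  0.193·log₂(0.193/0.519) = -0.27544
  0.386·log₂(0.386/0.215) = 0.32589
D(P‖Q) = 0.3596 bits.

0.3596 bits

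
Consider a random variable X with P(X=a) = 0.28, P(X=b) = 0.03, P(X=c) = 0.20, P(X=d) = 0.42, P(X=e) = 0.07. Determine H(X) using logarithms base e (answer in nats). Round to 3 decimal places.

1.334 nats

H(X) = −Σ p·ln p.
  −(0.28)·ln(0.28) = 0.3564
  −(0.03)·ln(0.03) = 0.1052
  −(0.20)·ln(0.20) = 0.3219
  −(0.42)·ln(0.42) = 0.3644
  −(0.07)·ln(0.07) = 0.1861
Sum: 0.3564 + 0.1052 + 0.3219 + 0.3644 + 0.1861 = 1.334 nats.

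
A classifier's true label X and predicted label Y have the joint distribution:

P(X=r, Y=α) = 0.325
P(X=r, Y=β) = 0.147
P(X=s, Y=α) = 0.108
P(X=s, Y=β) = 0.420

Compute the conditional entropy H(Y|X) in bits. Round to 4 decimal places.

0.8083 bits

Chain rule: H(Y|X) = H(X,Y) − H(X).
Marginals: p(X) = (0.4720, 0.5280), p(Y) = (0.4330, 0.5670).
H(X,Y) = 1.8060 bits; H(X) = 0.9977 bits.
H(Y|X) = 1.8060 − 0.9977 = 0.8083 bits.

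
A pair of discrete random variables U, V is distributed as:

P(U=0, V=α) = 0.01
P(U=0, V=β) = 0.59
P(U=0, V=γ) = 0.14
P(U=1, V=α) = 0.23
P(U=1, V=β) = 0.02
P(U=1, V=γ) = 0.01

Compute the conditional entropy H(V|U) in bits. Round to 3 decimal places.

0.753 bits

Chain rule: H(V|U) = H(U,V) − H(U).
Marginals: p(U) = (0.7400, 0.2600), p(V) = (0.2400, 0.6100, 0.1500).
H(U,V) = 1.5796 bits; H(U) = 0.8267 bits.
H(V|U) = 1.5796 − 0.8267 = 0.753 bits.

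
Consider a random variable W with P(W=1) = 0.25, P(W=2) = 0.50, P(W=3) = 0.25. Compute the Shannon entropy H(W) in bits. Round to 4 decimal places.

H(W) = −Σ p·log₂ p.
  −(0.25)·log₂(0.25) = 0.50000
  −(0.50)·log₂(0.50) = 0.50000
  −(0.25)·log₂(0.25) = 0.50000
Sum: 0.50000 + 0.50000 + 0.50000 = 1.5000 bits.

1.5000 bits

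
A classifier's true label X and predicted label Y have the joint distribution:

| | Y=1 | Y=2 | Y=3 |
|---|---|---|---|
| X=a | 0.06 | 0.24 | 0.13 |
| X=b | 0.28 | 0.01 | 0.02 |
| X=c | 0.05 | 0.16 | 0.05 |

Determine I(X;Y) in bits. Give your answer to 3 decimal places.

0.405 bits

Marginals: p(X) = (0.4300, 0.3100, 0.2600), p(Y) = (0.3900, 0.4100, 0.2000).
I(X;Y) = Σ p(x,y)·log₂[p(x,y)/(p(x)p(y))].
  (a,1): 0.06·log₂(0.3578) = -0.0890
  (a,2): 0.24·log₂(1.3613) = 0.1068
  (a,3): 0.13·log₂(1.5116) = 0.0775
  (b,1): 0.28·log₂(2.3160) = 0.3393
  (b,2): 0.01·log₂(0.0787) = -0.0367
  (b,3): 0.02·log₂(0.3226) = -0.0326
  (c,1): 0.05·log₂(0.4931) = -0.0510
  (c,2): 0.16·log₂(1.5009) = 0.0937
  (c,3): 0.05·log₂(0.9615) = -0.0028
Sum = 0.405 bits.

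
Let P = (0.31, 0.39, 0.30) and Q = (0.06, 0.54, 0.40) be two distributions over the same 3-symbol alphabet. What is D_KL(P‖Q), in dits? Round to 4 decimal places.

D(P‖Q) = Σ p·log₁₀(p/q).
  0.31·log₁₀(0.31/0.06) = 0.22110
  0.39·log₁₀(0.39/0.54) = -0.05512
  0.30·log₁₀(0.30/0.40) = -0.03748
D(P‖Q) = 0.1285 dits.

0.1285 dits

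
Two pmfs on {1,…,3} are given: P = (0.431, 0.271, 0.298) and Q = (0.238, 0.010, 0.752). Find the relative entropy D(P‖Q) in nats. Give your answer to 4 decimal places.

D(P‖Q) = Σ p·ln(p/q).
  0.431·ln(0.431/0.238) = 0.25594
  0.271·ln(0.271/0.010) = 0.89417
  0.298·ln(0.298/0.752) = -0.27584
D(P‖Q) = 0.8743 nats.

0.8743 nats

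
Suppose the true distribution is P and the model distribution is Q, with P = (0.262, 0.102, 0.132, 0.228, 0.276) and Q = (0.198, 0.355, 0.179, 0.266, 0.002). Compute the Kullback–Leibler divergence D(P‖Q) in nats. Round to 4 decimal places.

1.2307 nats

D(P‖Q) = Σ p·ln(p/q).
  0.262·ln(0.262/0.198) = 0.07338
  0.102·ln(0.102/0.355) = -0.12721
  0.132·ln(0.132/0.179) = -0.04021
  0.228·ln(0.228/0.266) = -0.03515
  0.276·ln(0.276/0.002) = 1.35992
D(P‖Q) = 1.2307 nats.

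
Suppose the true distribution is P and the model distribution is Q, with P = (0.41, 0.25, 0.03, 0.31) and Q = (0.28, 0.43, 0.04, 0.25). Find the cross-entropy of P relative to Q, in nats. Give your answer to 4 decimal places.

H(P,Q) = −Σ p·ln q.
  −0.41·ln(0.28) = 0.52192
  −0.25·ln(0.43) = 0.21099
  −0.03·ln(0.04) = 0.09657
  −0.31·ln(0.25) = 0.42975
H(P,Q) = 1.2592 nats.

1.2592 nats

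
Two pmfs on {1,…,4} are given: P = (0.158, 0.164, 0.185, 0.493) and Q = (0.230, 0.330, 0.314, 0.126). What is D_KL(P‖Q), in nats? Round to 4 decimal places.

D(P‖Q) = Σ p·ln(p/q).
  0.158·ln(0.158/0.230) = -0.05933
  0.164·ln(0.164/0.330) = -0.11467
  0.185·ln(0.185/0.314) = -0.09787
  0.493·ln(0.493/0.126) = 0.67256
D(P‖Q) = 0.4007 nats.

0.4007 nats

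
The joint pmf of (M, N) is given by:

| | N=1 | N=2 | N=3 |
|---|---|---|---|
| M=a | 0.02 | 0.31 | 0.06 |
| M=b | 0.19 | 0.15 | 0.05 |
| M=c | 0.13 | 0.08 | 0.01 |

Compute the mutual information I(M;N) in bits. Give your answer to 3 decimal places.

Marginals: p(M) = (0.3900, 0.3900, 0.2200), p(N) = (0.3400, 0.5400, 0.1200).
I(M;N) = H(M) + H(N) − H(M,N).
H(M) = 1.5402, H(N) = 1.3763, H(M,N) = 2.7027.
I(M;N) = 1.5402 + 1.3763 − 2.7027 = 0.214 bits.

0.214 bits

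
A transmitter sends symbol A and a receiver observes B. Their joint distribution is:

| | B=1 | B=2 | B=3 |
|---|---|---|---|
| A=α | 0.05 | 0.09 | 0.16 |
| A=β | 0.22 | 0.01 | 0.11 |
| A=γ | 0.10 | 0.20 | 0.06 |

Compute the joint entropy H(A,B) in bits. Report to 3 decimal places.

H(A,B) = −Σ p(x,y)·log₂ p(x,y) over all 9 cells.
  cell (α,1): −0.05·log₂0.05 = 0.2161
  cell (α,2): −0.09·log₂0.09 = 0.3127
  cell (α,3): −0.16·log₂0.16 = 0.4230
  cell (β,1): −0.22·log₂0.22 = 0.4806
  cell (β,2): −0.01·log₂0.01 = 0.0664
  cell (β,3): −0.11·log₂0.11 = 0.3503
  cell (γ,1): −0.10·log₂0.10 = 0.3322
  cell (γ,2): −0.20·log₂0.20 = 0.4644
  cell (γ,3): −0.06·log₂0.06 = 0.2435
Sum = 2.889 bits.

2.889 bits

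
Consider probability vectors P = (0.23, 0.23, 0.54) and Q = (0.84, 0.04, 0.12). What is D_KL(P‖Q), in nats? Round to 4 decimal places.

D(P‖Q) = Σ p·ln(p/q).
  0.23·ln(0.23/0.84) = -0.29792
  0.23·ln(0.23/0.04) = 0.40232
  0.54·ln(0.54/0.12) = 0.81220
D(P‖Q) = 0.9166 nats.

0.9166 nats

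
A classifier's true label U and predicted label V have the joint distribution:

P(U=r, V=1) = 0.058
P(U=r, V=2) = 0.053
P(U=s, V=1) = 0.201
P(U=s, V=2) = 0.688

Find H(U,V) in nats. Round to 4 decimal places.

H(U,V) = −Σ p(x,y)·ln p(x,y) over all 4 cells.
  cell (r,1): −0.058·ln0.058 = 0.16514
  cell (r,2): −0.053·ln0.053 = 0.15569
  cell (s,1): −0.201·ln0.201 = 0.32249
  cell (s,2): −0.688·ln0.688 = 0.25729
Sum = 0.9006 nats.

0.9006 nats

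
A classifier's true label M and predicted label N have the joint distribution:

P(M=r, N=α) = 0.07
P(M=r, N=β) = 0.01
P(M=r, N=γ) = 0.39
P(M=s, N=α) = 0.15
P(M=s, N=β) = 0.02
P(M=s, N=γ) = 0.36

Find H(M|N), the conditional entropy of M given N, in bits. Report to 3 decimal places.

Chain rule: H(M|N) = H(M,N) − H(N).
Marginals: p(M) = (0.4700, 0.5300), p(N) = (0.2200, 0.0300, 0.7500).
H(M,N) = 1.9188 bits; H(N) = 0.9436 bits.
H(M|N) = 1.9188 − 0.9436 = 0.975 bits.

0.975 bits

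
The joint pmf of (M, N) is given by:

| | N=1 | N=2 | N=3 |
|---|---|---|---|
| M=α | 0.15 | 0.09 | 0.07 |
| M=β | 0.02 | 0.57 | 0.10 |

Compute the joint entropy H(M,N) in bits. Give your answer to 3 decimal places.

1.899 bits

H(M,N) = −Σ p(x,y)·log₂ p(x,y) over all 6 cells.
  cell (α,1): −0.15·log₂0.15 = 0.4105
  cell (α,2): −0.09·log₂0.09 = 0.3127
  cell (α,3): −0.07·log₂0.07 = 0.2686
  cell (β,1): −0.02·log₂0.02 = 0.1129
  cell (β,2): −0.57·log₂0.57 = 0.4623
  cell (β,3): −0.10·log₂0.10 = 0.3322
Sum = 1.899 bits.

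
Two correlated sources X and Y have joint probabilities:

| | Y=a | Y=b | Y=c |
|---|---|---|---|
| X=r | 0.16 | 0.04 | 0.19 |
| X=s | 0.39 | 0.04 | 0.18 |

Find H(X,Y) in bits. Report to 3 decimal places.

2.225 bits

H(X,Y) = −Σ p(x,y)·log₂ p(x,y) over all 6 cells.
  cell (r,a): −0.16·log₂0.16 = 0.4230
  cell (r,b): −0.04·log₂0.04 = 0.1858
  cell (r,c): −0.19·log₂0.19 = 0.4552
  cell (s,a): −0.39·log₂0.39 = 0.5298
  cell (s,b): −0.04·log₂0.04 = 0.1858
  cell (s,c): −0.18·log₂0.18 = 0.4453
Sum = 2.225 bits.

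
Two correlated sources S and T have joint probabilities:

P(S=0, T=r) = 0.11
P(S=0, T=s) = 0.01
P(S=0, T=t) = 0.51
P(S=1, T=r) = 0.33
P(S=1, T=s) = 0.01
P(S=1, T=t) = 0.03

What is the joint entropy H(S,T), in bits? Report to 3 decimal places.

1.658 bits

H(S,T) = −Σ p(x,y)·log₂ p(x,y) over all 6 cells.
  cell (0,r): −0.11·log₂0.11 = 0.3503
  cell (0,s): −0.01·log₂0.01 = 0.0664
  cell (0,t): −0.51·log₂0.51 = 0.4954
  cell (1,r): −0.33·log₂0.33 = 0.5278
  cell (1,s): −0.01·log₂0.01 = 0.0664
  cell (1,t): −0.03·log₂0.03 = 0.1518
Sum = 1.658 bits.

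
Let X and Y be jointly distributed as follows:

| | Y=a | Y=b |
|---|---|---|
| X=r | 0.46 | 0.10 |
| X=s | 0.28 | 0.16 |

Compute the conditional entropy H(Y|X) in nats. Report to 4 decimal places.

0.5512 nats

Marginals: p(X) = (0.5600, 0.4400), p(Y) = (0.7400, 0.2600).
H(Y|X) = Σ p(X) · H(Y|X=·).
  X=r: p=0.5600, H(Y|X=r) = 0.4692
  X=s: p=0.4400, H(Y|X=s) = 0.6555
Weighted sum = 0.5512 nats.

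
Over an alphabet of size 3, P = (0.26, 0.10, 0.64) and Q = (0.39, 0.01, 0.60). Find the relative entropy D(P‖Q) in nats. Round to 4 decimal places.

D(P‖Q) = Σ p·ln(p/q).
  0.26·ln(0.26/0.39) = -0.10542
  0.10·ln(0.10/0.01) = 0.23026
  0.64·ln(0.64/0.60) = 0.04130
D(P‖Q) = 0.1661 nats.

0.1661 nats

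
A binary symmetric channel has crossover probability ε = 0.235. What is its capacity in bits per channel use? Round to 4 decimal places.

Binary symmetric channel: C = 1 − h₂(ε) where h₂ is the binary entropy function.
h₂(0.235) = −0.235·log₂0.235 − 0.765·log₂0.765 = 0.7866.
C = 1 − 0.7866 = 0.2134 bits per channel use.

0.2134 bits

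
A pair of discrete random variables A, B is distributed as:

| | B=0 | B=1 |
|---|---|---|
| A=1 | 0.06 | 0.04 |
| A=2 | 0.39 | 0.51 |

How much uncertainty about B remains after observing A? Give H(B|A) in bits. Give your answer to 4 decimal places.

0.9855 bits

Chain rule: H(B|A) = H(A,B) − H(A).
Marginals: p(A) = (0.1000, 0.9000), p(B) = (0.4500, 0.5500).
H(A,B) = 1.4545 bits; H(A) = 0.4690 bits.
H(B|A) = 1.4545 − 0.4690 = 0.9855 bits.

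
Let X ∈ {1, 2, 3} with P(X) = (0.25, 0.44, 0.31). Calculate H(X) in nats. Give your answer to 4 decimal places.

H(X) = −Σ p·ln p.
  −(0.25)·ln(0.25) = 0.34657
  −(0.44)·ln(0.44) = 0.36123
  −(0.31)·ln(0.31) = 0.36307
Sum: 0.34657 + 0.36123 + 0.36307 = 1.0709 nats.

1.0709 nats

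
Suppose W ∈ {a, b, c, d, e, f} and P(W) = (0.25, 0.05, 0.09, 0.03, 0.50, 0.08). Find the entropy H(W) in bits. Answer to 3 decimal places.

H(W) = −Σ p·log₂ p.
  −(0.25)·log₂(0.25) = 0.5000
  −(0.05)·log₂(0.05) = 0.2161
  −(0.09)·log₂(0.09) = 0.3127
  −(0.03)·log₂(0.03) = 0.1518
  −(0.50)·log₂(0.50) = 0.5000
  −(0.08)·log₂(0.08) = 0.2915
Sum: 0.5000 + 0.2161 + 0.3127 + 0.1518 + 0.5000 + 0.2915 = 1.972 bits.

1.972 bits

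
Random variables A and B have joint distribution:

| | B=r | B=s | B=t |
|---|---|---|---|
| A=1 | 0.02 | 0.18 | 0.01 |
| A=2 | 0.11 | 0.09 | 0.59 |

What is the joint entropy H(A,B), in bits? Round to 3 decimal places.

H(A,B) = −Σ p(x,y)·log₂ p(x,y) over all 6 cells.
  cell (1,r): −0.02·log₂0.02 = 0.1129
  cell (1,s): −0.18·log₂0.18 = 0.4453
  cell (1,t): −0.01·log₂0.01 = 0.0664
  cell (2,r): −0.11·log₂0.11 = 0.3503
  cell (2,s): −0.09·log₂0.09 = 0.3127
  cell (2,t): −0.59·log₂0.59 = 0.4491
Sum = 1.737 bits.

1.737 bits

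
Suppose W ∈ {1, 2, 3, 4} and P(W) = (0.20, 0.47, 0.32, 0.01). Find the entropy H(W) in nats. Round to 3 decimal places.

H(W) = −Σ p·ln p.
  −(0.20)·ln(0.20) = 0.3219
  −(0.47)·ln(0.47) = 0.3549
  −(0.32)·ln(0.32) = 0.3646
  −(0.01)·ln(0.01) = 0.0461
Sum: 0.3219 + 0.3549 + 0.3646 + 0.0461 = 1.087 nats.

1.087 nats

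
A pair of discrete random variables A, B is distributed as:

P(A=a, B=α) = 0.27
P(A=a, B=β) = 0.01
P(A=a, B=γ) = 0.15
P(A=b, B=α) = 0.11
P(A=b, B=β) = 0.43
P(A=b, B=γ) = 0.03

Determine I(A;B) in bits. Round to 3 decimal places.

Marginals: p(A) = (0.4300, 0.5700), p(B) = (0.3800, 0.4400, 0.1800).
I(A;B) = Σ p(x,y)·log₂[p(x,y)/(p(x)p(y))].
  (a,α): 0.27·log₂(1.6524) = 0.1956
  (a,β): 0.01·log₂(0.0529) = -0.0424
  (a,γ): 0.15·log₂(1.9380) = 0.1432
  (b,α): 0.11·log₂(0.5078) = -0.1075
  (b,β): 0.43·log₂(1.7145) = 0.3345
  (b,γ): 0.03·log₂(0.2924) = -0.0532
Sum = 0.470 bits.

0.470 bits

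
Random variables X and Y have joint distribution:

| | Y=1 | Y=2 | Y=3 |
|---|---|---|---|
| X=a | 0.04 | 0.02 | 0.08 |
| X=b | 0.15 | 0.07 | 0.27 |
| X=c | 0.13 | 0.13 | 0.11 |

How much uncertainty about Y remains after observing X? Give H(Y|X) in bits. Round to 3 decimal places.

Marginals: p(X) = (0.1400, 0.4900, 0.3700), p(Y) = (0.3200, 0.2200, 0.4600).
H(Y|X) = Σ p(X) · H(Y|X=·).
  X=a: p=0.1400, H(Y|X=a) = 1.3788
  X=b: p=0.4900, H(Y|X=b) = 1.3976
  X=c: p=0.3700, H(Y|X=c) = 1.5807
Weighted sum = 1.463 bits.

1.463 bits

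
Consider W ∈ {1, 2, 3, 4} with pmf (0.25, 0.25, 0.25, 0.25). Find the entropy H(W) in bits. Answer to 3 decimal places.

2.000 bits

H(W) = −Σ p·log₂ p.
  −(0.25)·log₂(0.25) = 0.5000
  −(0.25)·log₂(0.25) = 0.5000
  −(0.25)·log₂(0.25) = 0.5000
  −(0.25)·log₂(0.25) = 0.5000
Sum: 0.5000 + 0.5000 + 0.5000 + 0.5000 = 2.000 bits.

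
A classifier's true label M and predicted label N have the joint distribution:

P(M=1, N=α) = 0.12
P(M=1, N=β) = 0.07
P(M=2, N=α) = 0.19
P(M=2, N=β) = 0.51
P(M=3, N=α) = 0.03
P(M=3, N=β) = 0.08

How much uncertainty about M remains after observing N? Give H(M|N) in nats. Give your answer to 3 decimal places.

0.766 nats

Marginals: p(M) = (0.1900, 0.7000, 0.1100), p(N) = (0.3400, 0.6600).
H(M|N) = Σ p(N) · H(M|N=·).
  N=α: p=0.3400, H(M|N=α) = 0.9070
  N=β: p=0.6600, H(M|N=β) = 0.6930
Weighted sum = 0.766 nats.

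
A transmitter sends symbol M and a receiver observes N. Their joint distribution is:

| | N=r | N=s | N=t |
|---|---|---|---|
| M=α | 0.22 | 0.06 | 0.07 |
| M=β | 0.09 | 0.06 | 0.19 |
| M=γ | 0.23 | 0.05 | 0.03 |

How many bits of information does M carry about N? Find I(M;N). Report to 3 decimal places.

Marginals: p(M) = (0.3500, 0.3400, 0.3100), p(N) = (0.5400, 0.1700, 0.2900).
I(M;N) = Σ p(x,y)·log₂[p(x,y)/(p(x)p(y))].
  (α,r): 0.22·log₂(1.1640) = 0.0482
  (α,s): 0.06·log₂(1.0084) = 0.0007
  (α,t): 0.07·log₂(0.6897) = -0.0375
  (β,r): 0.09·log₂(0.4902) = -0.0926
  (β,s): 0.06·log₂(1.0381) = 0.0032
  (β,t): 0.19·log₂(1.9270) = 0.1798
  (γ,r): 0.23·log₂(1.3740) = 0.1054
  (γ,s): 0.05·log₂(0.9488) = -0.0038
  (γ,t): 0.03·log₂(0.3337) = -0.0475
Sum = 0.156 bits.

0.156 bits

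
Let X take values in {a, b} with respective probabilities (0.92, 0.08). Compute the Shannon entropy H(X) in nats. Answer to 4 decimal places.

H(X) = −Σ p·ln p.
  −(0.92)·ln(0.92) = 0.07671
  −(0.08)·ln(0.08) = 0.20206
Sum: 0.07671 + 0.20206 = 0.2788 nats.

0.2788 nats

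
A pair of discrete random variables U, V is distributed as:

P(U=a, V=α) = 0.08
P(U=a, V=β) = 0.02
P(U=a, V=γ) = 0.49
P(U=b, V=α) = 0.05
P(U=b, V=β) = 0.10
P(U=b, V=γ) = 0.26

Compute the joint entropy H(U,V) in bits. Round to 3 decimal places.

H(U,V) = −Σ p(x,y)·log₂ p(x,y) over all 6 cells.
  cell (a,α): −0.08·log₂0.08 = 0.2915
  cell (a,β): −0.02·log₂0.02 = 0.1129
  cell (a,γ): −0.49·log₂0.49 = 0.5043
  cell (b,α): −0.05·log₂0.05 = 0.2161
  cell (b,β): −0.10·log₂0.10 = 0.3322
  cell (b,γ): −0.26·log₂0.26 = 0.5053
Sum = 1.962 bits.

1.962 bits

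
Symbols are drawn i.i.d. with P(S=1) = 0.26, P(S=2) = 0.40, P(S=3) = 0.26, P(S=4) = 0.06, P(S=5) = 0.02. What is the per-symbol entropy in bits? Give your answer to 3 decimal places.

1.896 bits

H(S) = −Σ p·log₂ p.
  −(0.26)·log₂(0.26) = 0.5053
  −(0.40)·log₂(0.40) = 0.5288
  −(0.26)·log₂(0.26) = 0.5053
  −(0.06)·log₂(0.06) = 0.2435
  −(0.02)·log₂(0.02) = 0.1129
Sum: 0.5053 + 0.5288 + 0.5053 + 0.2435 + 0.1129 = 1.896 bits.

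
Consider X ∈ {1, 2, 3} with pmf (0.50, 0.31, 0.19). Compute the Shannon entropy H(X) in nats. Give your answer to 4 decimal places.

1.0252 nats

H(X) = −Σ p·ln p.
  −(0.50)·ln(0.50) = 0.34657
  −(0.31)·ln(0.31) = 0.36307
  −(0.19)·ln(0.19) = 0.31554
Sum: 0.34657 + 0.36307 + 0.31554 = 1.0252 nats.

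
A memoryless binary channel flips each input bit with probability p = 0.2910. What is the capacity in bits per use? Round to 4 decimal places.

Binary symmetric channel: C = 1 − h₂(ε) where h₂ is the binary entropy function.
h₂(0.2910) = −0.2910·log₂0.2910 − 0.7090·log₂0.7090 = 0.8700.
C = 1 − 0.8700 = 0.1300 bits per channel use.

0.1300 bits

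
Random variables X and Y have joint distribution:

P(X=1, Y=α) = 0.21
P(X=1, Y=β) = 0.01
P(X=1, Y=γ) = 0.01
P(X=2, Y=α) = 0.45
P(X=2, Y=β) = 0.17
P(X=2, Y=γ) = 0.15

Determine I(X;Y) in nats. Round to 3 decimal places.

0.050 nats

Marginals: p(X) = (0.2300, 0.7700), p(Y) = (0.6600, 0.1800, 0.1600).
I(X;Y) = H(X) + H(Y) − H(X,Y).
H(X) = 0.5393, H(Y) = 0.8761, H(X,Y) = 1.3650.
I(X;Y) = 0.5393 + 0.8761 − 1.3650 = 0.050 nats.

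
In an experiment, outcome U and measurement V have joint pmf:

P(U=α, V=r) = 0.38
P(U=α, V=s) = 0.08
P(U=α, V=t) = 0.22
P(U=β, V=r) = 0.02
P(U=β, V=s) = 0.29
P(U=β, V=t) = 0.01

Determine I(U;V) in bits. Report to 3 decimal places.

0.452 bits

Marginals: p(U) = (0.6800, 0.3200), p(V) = (0.4000, 0.3700, 0.2300).
I(U;V) = H(U) + H(V) − H(U,V).
H(U) = 0.9044, H(V) = 1.5472, H(U,V) = 1.9998.
I(U;V) = 0.9044 + 1.5472 − 1.9998 = 0.452 bits.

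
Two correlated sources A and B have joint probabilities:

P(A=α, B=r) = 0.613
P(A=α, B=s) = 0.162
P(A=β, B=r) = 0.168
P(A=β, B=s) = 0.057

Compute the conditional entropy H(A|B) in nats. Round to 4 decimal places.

0.5322 nats

Chain rule: H(A|B) = H(A,B) − H(B).
Marginals: p(A) = (0.7750, 0.2250), p(B) = (0.7810, 0.2190).
H(A,B) = 1.0578 nats; H(B) = 0.5256 nats.
H(A|B) = 1.0578 − 0.5256 = 0.5322 nats.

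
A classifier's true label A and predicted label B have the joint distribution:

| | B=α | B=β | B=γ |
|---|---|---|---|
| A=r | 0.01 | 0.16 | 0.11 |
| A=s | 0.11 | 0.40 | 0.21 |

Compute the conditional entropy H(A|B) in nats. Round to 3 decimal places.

Chain rule: H(A|B) = H(A,B) − H(B).
Marginals: p(A) = (0.2800, 0.7200), p(B) = (0.1200, 0.5600, 0.3200).
H(A,B) = 1.5191 nats; H(B) = 0.9437 nats.
H(A|B) = 1.5191 − 0.9437 = 0.575 nats.

0.575 nats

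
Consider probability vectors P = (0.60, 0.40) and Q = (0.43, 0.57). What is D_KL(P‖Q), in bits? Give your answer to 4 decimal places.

0.0840 bits

D(P‖Q) = Σ p·log₂(p/q).
  0.60·log₂(0.60/0.43) = 0.28838
  0.40·log₂(0.40/0.57) = -0.20438
D(P‖Q) = 0.0840 bits.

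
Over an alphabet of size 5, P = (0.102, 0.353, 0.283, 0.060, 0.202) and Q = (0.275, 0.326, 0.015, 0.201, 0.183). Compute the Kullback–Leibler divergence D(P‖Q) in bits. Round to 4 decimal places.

D(P‖Q) = Σ p·log₂(p/q).
  0.102·log₂(0.102/0.275) = -0.14595
  0.353·log₂(0.353/0.326) = 0.04052
  0.283·log₂(0.283/0.015) = 1.19929
  0.060·log₂(0.060/0.201) = -0.10465
  0.202·log₂(0.202/0.183) = 0.02879
D(P‖Q) = 1.0180 bits.

1.0180 bits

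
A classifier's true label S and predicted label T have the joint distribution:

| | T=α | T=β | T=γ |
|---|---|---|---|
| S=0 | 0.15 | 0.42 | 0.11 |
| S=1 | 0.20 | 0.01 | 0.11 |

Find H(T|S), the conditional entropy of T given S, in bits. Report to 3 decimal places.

Chain rule: H(T|S) = H(S,T) − H(S).
Marginals: p(S) = (0.6800, 0.3200), p(T) = (0.3500, 0.4300, 0.2200).
H(S,T) = 2.1676 bits; H(S) = 0.9044 bits.
H(T|S) = 2.1676 − 0.9044 = 1.263 bits.

1.263 bits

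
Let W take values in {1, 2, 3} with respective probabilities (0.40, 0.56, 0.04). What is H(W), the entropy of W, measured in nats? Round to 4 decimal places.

H(W) = −Σ p·ln p.
  −(0.40)·ln(0.40) = 0.36652
  −(0.56)·ln(0.56) = 0.32470
  −(0.04)·ln(0.04) = 0.12876
Sum: 0.36652 + 0.32470 + 0.12876 = 0.8200 nats.

0.8200 nats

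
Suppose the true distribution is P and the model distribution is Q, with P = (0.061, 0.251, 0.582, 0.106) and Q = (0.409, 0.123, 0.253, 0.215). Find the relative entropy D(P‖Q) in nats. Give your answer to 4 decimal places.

D(P‖Q) = Σ p·ln(p/q).
  0.061·ln(0.061/0.409) = -0.11607
  0.251·ln(0.251/0.123) = 0.17903
  0.582·ln(0.582/0.253) = 0.48485
  0.106·ln(0.106/0.215) = -0.07496
D(P‖Q) = 0.4728 nats.

0.4728 nats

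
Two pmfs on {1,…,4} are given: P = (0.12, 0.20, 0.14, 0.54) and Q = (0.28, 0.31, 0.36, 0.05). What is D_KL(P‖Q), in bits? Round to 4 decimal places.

D(P‖Q) = Σ p·log₂(p/q).
  0.12·log₂(0.12/0.28) = -0.14669
  0.20·log₂(0.20/0.31) = -0.12645
  0.14·log₂(0.14/0.36) = -0.19076
  0.54·log₂(0.54/0.05) = 1.85380
D(P‖Q) = 1.3899 bits.

1.3899 bits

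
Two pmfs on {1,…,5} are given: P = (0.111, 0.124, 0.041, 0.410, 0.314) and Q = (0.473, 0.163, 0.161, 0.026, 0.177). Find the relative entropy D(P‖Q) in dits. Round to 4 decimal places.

0.4603 dits

D(P‖Q) = Σ p·log₁₀(p/q).
  0.111·log₁₀(0.111/0.473) = -0.06988
  0.124·log₁₀(0.124/0.163) = -0.01473
  0.041·log₁₀(0.041/0.161) = -0.02436
  0.410·log₁₀(0.410/0.026) = 0.49110
  0.314·log₁₀(0.314/0.177) = 0.07817
D(P‖Q) = 0.4603 dits.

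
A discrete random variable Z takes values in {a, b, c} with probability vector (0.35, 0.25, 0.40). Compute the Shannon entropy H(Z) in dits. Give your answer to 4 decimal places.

0.4693 dits

H(Z) = −Σ p·log₁₀ p.
  −(0.35)·log₁₀(0.35) = 0.15958
  −(0.25)·log₁₀(0.25) = 0.15051
  −(0.40)·log₁₀(0.40) = 0.15918
Sum: 0.15958 + 0.15051 + 0.15918 = 0.4693 dits.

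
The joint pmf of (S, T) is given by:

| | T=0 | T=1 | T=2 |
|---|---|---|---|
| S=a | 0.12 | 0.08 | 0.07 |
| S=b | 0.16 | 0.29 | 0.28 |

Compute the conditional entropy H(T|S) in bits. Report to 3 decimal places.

1.541 bits

Marginals: p(S) = (0.2700, 0.7300), p(T) = (0.2800, 0.3700, 0.3500).
H(T|S) = Σ p(S) · H(T|S=·).
  S=a: p=0.2700, H(T|S=a) = 1.5448
  S=b: p=0.7300, H(T|S=b) = 1.5393
Weighted sum = 1.541 bits.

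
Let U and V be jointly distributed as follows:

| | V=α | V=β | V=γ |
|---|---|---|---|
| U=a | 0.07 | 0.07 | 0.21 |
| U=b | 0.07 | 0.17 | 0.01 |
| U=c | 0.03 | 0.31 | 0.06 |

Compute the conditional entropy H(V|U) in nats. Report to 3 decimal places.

0.790 nats

Chain rule: H(V|U) = H(U,V) − H(U).
Marginals: p(U) = (0.3500, 0.2500, 0.4000), p(V) = (0.1700, 0.5500, 0.2800).
H(U,V) = 1.8705 nats; H(U) = 1.0805 nats.
H(V|U) = 1.8705 − 1.0805 = 0.790 nats.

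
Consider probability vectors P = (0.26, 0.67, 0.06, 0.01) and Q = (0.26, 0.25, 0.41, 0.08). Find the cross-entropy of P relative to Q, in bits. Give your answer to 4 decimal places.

1.9589 bits

H(P,Q) = −Σ p·log₂ q.
  −0.26·log₂(0.26) = 0.50529
  −0.67·log₂(0.25) = 1.34000
  −0.06·log₂(0.41) = 0.07718
  −0.01·log₂(0.08) = 0.03644
H(P,Q) = 1.9589 bits.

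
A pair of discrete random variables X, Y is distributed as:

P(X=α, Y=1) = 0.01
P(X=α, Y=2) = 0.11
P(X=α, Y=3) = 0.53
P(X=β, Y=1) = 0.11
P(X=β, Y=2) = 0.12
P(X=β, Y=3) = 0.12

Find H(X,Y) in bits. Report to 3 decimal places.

H(X,Y) = −Σ p(x,y)·log₂ p(x,y) over all 6 cells.
  cell (α,1): −0.01·log₂0.01 = 0.0664
  cell (α,2): −0.11·log₂0.11 = 0.3503
  cell (α,3): −0.53·log₂0.53 = 0.4854
  cell (β,1): −0.11·log₂0.11 = 0.3503
  cell (β,2): −0.12·log₂0.12 = 0.3671
  cell (β,3): −0.12·log₂0.12 = 0.3671
Sum = 1.987 bits.

1.987 bits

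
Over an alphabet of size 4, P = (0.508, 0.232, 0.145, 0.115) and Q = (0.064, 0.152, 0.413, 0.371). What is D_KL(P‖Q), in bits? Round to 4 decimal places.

D(P‖Q) = Σ p·log₂(p/q).
  0.508·log₂(0.508/0.064) = 1.51825
  0.232·log₂(0.232/0.152) = 0.14153
  0.145·log₂(0.145/0.413) = -0.21896
  0.115·log₂(0.115/0.371) = -0.19433
D(P‖Q) = 1.2465 bits.

1.2465 bits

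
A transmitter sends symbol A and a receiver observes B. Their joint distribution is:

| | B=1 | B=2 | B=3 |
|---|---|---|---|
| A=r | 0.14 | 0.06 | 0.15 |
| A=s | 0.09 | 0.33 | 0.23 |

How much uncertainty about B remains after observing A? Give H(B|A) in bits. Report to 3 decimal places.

1.445 bits

Chain rule: H(B|A) = H(A,B) − H(A).
Marginals: p(A) = (0.3500, 0.6500), p(B) = (0.2300, 0.3900, 0.3800).
H(A,B) = 2.3793 bits; H(A) = 0.9341 bits.
H(B|A) = 2.3793 − 0.9341 = 1.445 bits.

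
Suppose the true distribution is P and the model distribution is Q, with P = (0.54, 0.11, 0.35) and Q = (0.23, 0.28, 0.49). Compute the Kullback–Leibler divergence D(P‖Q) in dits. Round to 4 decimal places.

0.1044 dits

D(P‖Q) = Σ p·log₁₀(p/q).
  0.54·log₁₀(0.54/0.23) = 0.20016
  0.11·log₁₀(0.11/0.28) = -0.04463
  0.35·log₁₀(0.35/0.49) = -0.05114
D(P‖Q) = 0.1044 dits.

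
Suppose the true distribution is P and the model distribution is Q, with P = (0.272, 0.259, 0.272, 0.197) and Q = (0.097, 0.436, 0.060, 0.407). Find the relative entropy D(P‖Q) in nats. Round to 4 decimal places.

0.4137 nats

D(P‖Q) = Σ p·ln(p/q).
  0.272·ln(0.272/0.097) = 0.28046
  0.259·ln(0.259/0.436) = -0.13489
  0.272·ln(0.272/0.060) = 0.41112
  0.197·ln(0.197/0.407) = -0.14295
D(P‖Q) = 0.4137 nats.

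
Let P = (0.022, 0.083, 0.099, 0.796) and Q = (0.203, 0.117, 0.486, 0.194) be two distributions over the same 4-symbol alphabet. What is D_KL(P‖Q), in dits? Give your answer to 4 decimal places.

0.3860 dits

D(P‖Q) = Σ p·log₁₀(p/q).
  0.022·log₁₀(0.022/0.203) = -0.02123
  0.083·log₁₀(0.083/0.117) = -0.01238
  0.099·log₁₀(0.099/0.486) = -0.06841
  0.796·log₁₀(0.796/0.194) = 0.48804
D(P‖Q) = 0.3860 dits.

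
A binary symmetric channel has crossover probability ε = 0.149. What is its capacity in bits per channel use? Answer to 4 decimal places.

0.3927 bits

Binary symmetric channel: C = 1 − h₂(ε) where h₂ is the binary entropy function.
h₂(0.149) = −0.149·log₂0.149 − 0.851·log₂0.851 = 0.6073.
C = 1 − 0.6073 = 0.3927 bits per channel use.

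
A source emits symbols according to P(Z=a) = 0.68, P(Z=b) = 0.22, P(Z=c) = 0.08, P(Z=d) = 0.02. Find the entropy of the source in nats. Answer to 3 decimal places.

0.876 nats

H(Z) = −Σ p·ln p.
  −(0.68)·ln(0.68) = 0.2623
  −(0.22)·ln(0.22) = 0.3331
  −(0.08)·ln(0.08) = 0.2021
  −(0.02)·ln(0.02) = 0.0782
Sum: 0.2623 + 0.3331 + 0.2021 + 0.0782 = 0.876 nats.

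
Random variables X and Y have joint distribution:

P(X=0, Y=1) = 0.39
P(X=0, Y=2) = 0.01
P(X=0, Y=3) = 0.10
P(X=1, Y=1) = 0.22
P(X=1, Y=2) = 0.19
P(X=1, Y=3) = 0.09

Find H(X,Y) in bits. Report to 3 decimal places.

H(X,Y) = −Σ p(x,y)·log₂ p(x,y) over all 6 cells.
  cell (0,1): −0.39·log₂0.39 = 0.5298
  cell (0,2): −0.01·log₂0.01 = 0.0664
  cell (0,3): −0.10·log₂0.10 = 0.3322
  cell (1,1): −0.22·log₂0.22 = 0.4806
  cell (1,2): −0.19·log₂0.19 = 0.4552
  cell (1,3): −0.09·log₂0.09 = 0.3127
Sum = 2.177 bits.

2.177 bits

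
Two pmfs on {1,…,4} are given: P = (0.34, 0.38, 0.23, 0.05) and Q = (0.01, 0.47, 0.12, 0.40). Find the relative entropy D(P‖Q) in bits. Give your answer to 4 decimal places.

D(P‖Q) = Σ p·log₂(p/q).
  0.34·log₂(0.34/0.01) = 1.72974
  0.38·log₂(0.38/0.47) = -0.11653
  0.23·log₂(0.23/0.12) = 0.21588
  0.05·log₂(0.05/0.40) = -0.15000
D(P‖Q) = 1.6791 bits.

1.6791 bits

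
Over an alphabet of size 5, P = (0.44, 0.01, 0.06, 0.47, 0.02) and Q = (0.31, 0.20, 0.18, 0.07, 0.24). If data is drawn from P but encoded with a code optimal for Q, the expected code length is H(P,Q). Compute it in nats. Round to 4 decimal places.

1.9127 nats

H(P,Q) = −Σ p·ln q.
  −0.44·ln(0.31) = 0.51532
  −0.01·ln(0.20) = 0.01609
  −0.06·ln(0.18) = 0.10289
  −0.47·ln(0.07) = 1.24985
  −0.02·ln(0.24) = 0.02854
H(P,Q) = 1.9127 nats.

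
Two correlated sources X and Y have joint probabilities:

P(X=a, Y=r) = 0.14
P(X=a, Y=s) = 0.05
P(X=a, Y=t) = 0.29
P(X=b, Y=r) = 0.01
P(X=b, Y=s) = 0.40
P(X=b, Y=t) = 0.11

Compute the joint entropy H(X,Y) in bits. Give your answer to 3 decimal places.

H(X,Y) = −Σ p(x,y)·log₂ p(x,y) over all 6 cells.
  cell (a,r): −0.14·log₂0.14 = 0.3971
  cell (a,s): −0.05·log₂0.05 = 0.2161
  cell (a,t): −0.29·log₂0.29 = 0.5179
  cell (b,r): −0.01·log₂0.01 = 0.0664
  cell (b,s): −0.40·log₂0.40 = 0.5288
  cell (b,t): −0.11·log₂0.11 = 0.3503
Sum = 2.077 bits.

2.077 bits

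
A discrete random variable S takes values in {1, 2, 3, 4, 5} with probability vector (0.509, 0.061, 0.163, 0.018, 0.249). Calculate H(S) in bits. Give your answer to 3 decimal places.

1.772 bits

H(S) = −Σ p·log₂ p.
  −(0.509)·log₂(0.509) = 0.4959
  −(0.061)·log₂(0.061) = 0.2461
  −(0.163)·log₂(0.163) = 0.4266
  −(0.018)·log₂(0.018) = 0.1043
  −(0.249)·log₂(0.249) = 0.4994
Sum: 0.4959 + 0.2461 + 0.4266 + 0.1043 + 0.4994 = 1.772 bits.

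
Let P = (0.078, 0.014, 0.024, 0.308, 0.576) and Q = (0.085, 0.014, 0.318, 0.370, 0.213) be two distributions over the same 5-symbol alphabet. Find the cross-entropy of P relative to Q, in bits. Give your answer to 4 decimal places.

H(P,Q) = −Σ p·log₂ q.
  −0.078·log₂(0.085) = 0.27740
  −0.014·log₂(0.014) = 0.08622
  −0.024·log₂(0.318) = 0.03967
  −0.308·log₂(0.370) = 0.44180
  −0.576·log₂(0.213) = 1.28510
H(P,Q) = 2.1302 bits.

2.1302 bits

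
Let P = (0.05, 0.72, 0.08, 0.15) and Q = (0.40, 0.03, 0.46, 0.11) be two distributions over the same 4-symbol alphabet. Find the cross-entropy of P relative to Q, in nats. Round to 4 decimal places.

H(P,Q) = −Σ p·ln q.
  −0.05·ln(0.40) = 0.04581
  −0.72·ln(0.03) = 2.52472
  −0.08·ln(0.46) = 0.06212
  −0.15·ln(0.11) = 0.33109
H(P,Q) = 2.9637 nats.

2.9637 nats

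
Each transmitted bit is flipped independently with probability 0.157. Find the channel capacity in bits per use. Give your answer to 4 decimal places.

0.3729 bits

Binary symmetric channel: C = 1 − h₂(ε) where h₂ is the binary entropy function.
h₂(0.157) = −0.157·log₂0.157 − 0.843·log₂0.843 = 0.6271.
C = 1 − 0.6271 = 0.3729 bits per channel use.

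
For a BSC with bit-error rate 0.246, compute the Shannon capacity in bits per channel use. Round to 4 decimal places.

0.1951 bits

Binary symmetric channel: C = 1 − h₂(ε) where h₂ is the binary entropy function.
h₂(0.246) = −0.246·log₂0.246 − 0.754·log₂0.754 = 0.8049.
C = 1 − 0.8049 = 0.1951 bits per channel use.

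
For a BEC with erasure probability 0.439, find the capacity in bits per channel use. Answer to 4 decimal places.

Binary erasure channel: capacity C = 1 − ε.
C = 1 − 0.439 = 0.5610 bits per channel use.

0.5610 bits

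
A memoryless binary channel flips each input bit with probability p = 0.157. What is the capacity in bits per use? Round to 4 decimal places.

Binary symmetric channel: C = 1 − h₂(ε) where h₂ is the binary entropy function.
h₂(0.157) = −0.157·log₂0.157 − 0.843·log₂0.843 = 0.6271.
C = 1 − 0.6271 = 0.3729 bits per channel use.

0.3729 bits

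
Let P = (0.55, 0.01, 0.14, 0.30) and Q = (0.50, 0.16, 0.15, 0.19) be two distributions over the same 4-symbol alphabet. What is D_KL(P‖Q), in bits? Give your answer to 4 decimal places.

0.2194 bits

D(P‖Q) = Σ p·log₂(p/q).
  0.55·log₂(0.55/0.50) = 0.07563
  0.01·log₂(0.01/0.16) = -0.04000
  0.14·log₂(0.14/0.15) = -0.01393
  0.30·log₂(0.30/0.19) = 0.19769
D(P‖Q) = 0.2194 bits.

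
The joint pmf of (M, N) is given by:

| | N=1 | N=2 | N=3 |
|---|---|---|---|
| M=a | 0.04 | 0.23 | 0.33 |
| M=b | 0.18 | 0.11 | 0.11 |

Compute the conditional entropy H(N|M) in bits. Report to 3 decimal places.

1.376 bits

Chain rule: H(N|M) = H(M,N) − H(M).
Marginals: p(M) = (0.6000, 0.4000), p(N) = (0.2200, 0.3400, 0.4400).
H(M,N) = 2.3471 bits; H(M) = 0.9710 bits.
H(N|M) = 2.3471 − 0.9710 = 1.376 bits.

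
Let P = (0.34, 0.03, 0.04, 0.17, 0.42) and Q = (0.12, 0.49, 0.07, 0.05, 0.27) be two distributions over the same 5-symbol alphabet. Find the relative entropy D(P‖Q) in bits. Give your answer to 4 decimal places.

D(P‖Q) = Σ p·log₂(p/q).
  0.34·log₂(0.34/0.12) = 0.51085
  0.03·log₂(0.03/0.49) = -0.12089
  0.04·log₂(0.04/0.07) = -0.03229
  0.17·log₂(0.17/0.05) = 0.30014
  0.42·log₂(0.42/0.27) = 0.26772
D(P‖Q) = 0.9255 bits.

0.9255 bits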